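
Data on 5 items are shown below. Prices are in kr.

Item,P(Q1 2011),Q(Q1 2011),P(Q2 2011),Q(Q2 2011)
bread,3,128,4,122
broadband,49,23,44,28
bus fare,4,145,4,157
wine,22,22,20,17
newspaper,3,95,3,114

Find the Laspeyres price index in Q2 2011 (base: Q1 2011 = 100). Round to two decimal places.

98.92

Laspeyres price index uses base-period quantities as weights.
ΣP(Q2 2011)·Q(Q1 2011) = 4×128 + 44×23 + 4×145 + 20×22 + 3×95 = 512 + 1012 + 580 + 440 + 285 = 2829
ΣP(Q1 2011)·Q(Q1 2011) = 3×128 + 49×23 + 4×145 + 22×22 + 3×95 = 384 + 1127 + 580 + 484 + 285 = 2860
Index = 2829 / 2860 × 100 = 98.9161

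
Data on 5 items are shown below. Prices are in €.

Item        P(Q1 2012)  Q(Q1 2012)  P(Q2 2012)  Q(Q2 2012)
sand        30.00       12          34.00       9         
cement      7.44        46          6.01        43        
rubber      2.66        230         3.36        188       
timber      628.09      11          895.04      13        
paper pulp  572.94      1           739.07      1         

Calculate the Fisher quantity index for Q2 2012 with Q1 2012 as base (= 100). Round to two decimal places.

Laspeyres component (base-period weights):
ΣP(Q1 2012)Q(Q2 2012) = 30.00×9 + 7.44×43 + 2.66×188 + 628.09×13 + 572.94×1 = 270 + 319.92 + 500.08 + 8165.17 + 572.94 = 9828.11
ΣP(Q1 2012)Q(Q1 2012) = 30.00×12 + 7.44×46 + 2.66×230 + 628.09×11 + 572.94×1 = 360 + 342.24 + 611.8 + 6908.99 + 572.94 = 8795.97
L = 9828.11 / 8795.97 × 100 = 111.7342
Paasche component (current-period weights):
ΣP(Q2 2012)Q(Q2 2012) = 34.00×9 + 6.01×43 + 3.36×188 + 895.04×13 + 739.07×1 = 306 + 258.43 + 631.68 + 11635.52 + 739.07 = 13570.7
ΣP(Q2 2012)Q(Q1 2012) = 34.00×12 + 6.01×46 + 3.36×230 + 895.04×11 + 739.07×1 = 408 + 276.46 + 772.8 + 9845.44 + 739.07 = 12041.77
P = 13570.7 / 12041.77 × 100 = 112.6969
Fisher = √(L × P) = √(111.7342 × 112.6969) = 112.2145

112.21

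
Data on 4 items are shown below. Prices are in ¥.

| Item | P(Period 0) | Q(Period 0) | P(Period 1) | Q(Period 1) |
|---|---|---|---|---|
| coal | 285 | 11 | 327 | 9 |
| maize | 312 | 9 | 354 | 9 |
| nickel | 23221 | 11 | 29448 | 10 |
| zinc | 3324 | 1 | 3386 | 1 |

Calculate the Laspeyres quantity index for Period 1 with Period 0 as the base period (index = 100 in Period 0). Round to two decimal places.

91.01

Laspeyres quantity index uses base-period prices as weights.
ΣP(Period 0)·Q(Period 1) = 285×9 + 312×9 + 23221×10 + 3324×1 = 2565 + 2808 + 232210 + 3324 = 240907
ΣP(Period 0)·Q(Period 0) = 285×11 + 312×9 + 23221×11 + 3324×1 = 3135 + 2808 + 255431 + 3324 = 264698
Index = 240907 / 264698 × 100 = 91.0120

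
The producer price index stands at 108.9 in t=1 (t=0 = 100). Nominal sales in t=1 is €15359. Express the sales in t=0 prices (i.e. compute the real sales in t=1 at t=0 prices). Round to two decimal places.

14103.76

Real = Nominal ÷ (Index/100) = 15359 ÷ (108.9/100)
     = 15359 ÷ 1.089 = 14103.7649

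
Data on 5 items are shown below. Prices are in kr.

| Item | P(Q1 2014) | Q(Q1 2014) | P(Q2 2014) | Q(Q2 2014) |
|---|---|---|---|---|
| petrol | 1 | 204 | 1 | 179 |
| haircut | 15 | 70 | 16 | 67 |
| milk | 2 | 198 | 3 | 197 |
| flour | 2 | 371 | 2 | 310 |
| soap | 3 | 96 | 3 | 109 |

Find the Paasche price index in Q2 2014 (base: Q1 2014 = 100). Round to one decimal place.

110.5

Paasche price index uses current-period quantities as weights.
ΣP(Q2 2014)·Q(Q2 2014) = 1×179 + 16×67 + 3×197 + 2×310 + 3×109 = 179 + 1072 + 591 + 620 + 327 = 2789
ΣP(Q1 2014)·Q(Q2 2014) = 1×179 + 15×67 + 2×197 + 2×310 + 3×109 = 179 + 1005 + 394 + 620 + 327 = 2525
Index = 2789 / 2525 × 100 = 110.4554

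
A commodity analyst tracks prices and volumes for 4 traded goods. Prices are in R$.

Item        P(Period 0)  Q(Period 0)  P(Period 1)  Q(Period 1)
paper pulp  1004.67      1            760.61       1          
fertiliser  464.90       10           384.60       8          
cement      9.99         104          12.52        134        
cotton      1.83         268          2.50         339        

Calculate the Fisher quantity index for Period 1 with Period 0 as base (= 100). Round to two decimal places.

Laspeyres component (base-period weights):
ΣP(Period 0)Q(Period 1) = 1004.67×1 + 464.90×8 + 9.99×134 + 1.83×339 = 1004.67 + 3719.2 + 1338.66 + 620.37 = 6682.9
ΣP(Period 0)Q(Period 0) = 1004.67×1 + 464.90×10 + 9.99×104 + 1.83×268 = 1004.67 + 4649 + 1038.96 + 490.44 = 7183.07
L = 6682.9 / 7183.07 × 100 = 93.0368
Paasche component (current-period weights):
ΣP(Period 1)Q(Period 1) = 760.61×1 + 384.60×8 + 12.52×134 + 2.50×339 = 760.61 + 3076.8 + 1677.68 + 847.5 = 6362.59
ΣP(Period 1)Q(Period 0) = 760.61×1 + 384.60×10 + 12.52×104 + 2.50×268 = 760.61 + 3846 + 1302.08 + 670 = 6578.69
P = 6362.59 / 6578.69 × 100 = 96.7152
Fisher = √(L × P) = √(93.0368 × 96.7152) = 94.8582

94.86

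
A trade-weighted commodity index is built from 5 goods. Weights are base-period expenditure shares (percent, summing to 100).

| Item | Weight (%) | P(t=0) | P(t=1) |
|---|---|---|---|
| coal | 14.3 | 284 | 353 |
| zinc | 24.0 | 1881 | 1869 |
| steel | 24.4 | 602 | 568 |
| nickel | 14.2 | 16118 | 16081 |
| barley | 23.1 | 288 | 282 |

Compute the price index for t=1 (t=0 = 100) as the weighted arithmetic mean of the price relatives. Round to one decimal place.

101.4

coal: 14.3 × (353/284) = 14.3 × 1.242958 = 17.7743
zinc: 24.0 × (1869/1881) = 24.0 × 0.993620 = 23.8469
steel: 24.4 × (568/602) = 24.4 × 0.943522 = 23.0219
nickel: 14.2 × (16081/16118) = 14.2 × 0.997704 = 14.1674
barley: 23.1 × (282/288) = 23.1 × 0.979167 = 22.6188
Index = Σ wᵢ·(p₁ᵢ/p₀ᵢ) = 17.7743 + 23.8469 + 23.0219 + 14.1674 + 22.6188 = 101.4293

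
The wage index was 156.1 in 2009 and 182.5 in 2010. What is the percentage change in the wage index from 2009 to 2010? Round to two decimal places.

Change = (182.5 − 156.1) / 156.1 × 100
       = 26.4 / 156.1 × 100 = 16.9122%

16.91%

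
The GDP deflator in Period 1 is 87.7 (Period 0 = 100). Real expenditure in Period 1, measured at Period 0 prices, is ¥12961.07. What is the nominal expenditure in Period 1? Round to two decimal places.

Nominal = Real × (Index/100) = 12961.07 × (87.7/100)
        = 12961.07 × 0.877 = 11366.8584

11366.86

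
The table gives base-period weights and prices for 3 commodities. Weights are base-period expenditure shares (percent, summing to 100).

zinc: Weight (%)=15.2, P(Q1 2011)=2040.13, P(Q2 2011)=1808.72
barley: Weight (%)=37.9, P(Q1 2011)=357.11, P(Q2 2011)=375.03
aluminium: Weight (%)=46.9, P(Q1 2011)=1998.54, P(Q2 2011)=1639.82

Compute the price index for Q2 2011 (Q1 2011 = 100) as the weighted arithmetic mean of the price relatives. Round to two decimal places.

zinc: 15.2 × (1808.72/2040.13) = 15.2 × 0.886571 = 13.4759
barley: 37.9 × (375.03/357.11) = 37.9 × 1.050181 = 39.8018
aluminium: 46.9 × (1639.82/1998.54) = 46.9 × 0.820509 = 38.4819
Index = Σ wᵢ·(p₁ᵢ/p₀ᵢ) = 13.4759 + 39.8018 + 38.4819 = 91.7596

91.76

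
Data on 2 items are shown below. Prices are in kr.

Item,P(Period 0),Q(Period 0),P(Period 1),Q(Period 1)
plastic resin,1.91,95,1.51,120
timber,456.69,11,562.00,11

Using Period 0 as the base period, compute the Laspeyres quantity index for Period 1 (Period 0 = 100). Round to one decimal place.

100.9

Laspeyres quantity index uses base-period prices as weights.
ΣP(Period 0)·Q(Period 1) = 1.91×120 + 456.69×11 = 229.2 + 5023.59 = 5252.79
ΣP(Period 0)·Q(Period 0) = 1.91×95 + 456.69×11 = 181.45 + 5023.59 = 5205.04
Index = 5252.79 / 5205.04 × 100 = 100.9174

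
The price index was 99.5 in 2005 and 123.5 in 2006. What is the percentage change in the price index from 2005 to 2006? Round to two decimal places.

24.12%

Change = (123.5 − 99.5) / 99.5 × 100
       = 24.0 / 99.5 × 100 = 24.1206%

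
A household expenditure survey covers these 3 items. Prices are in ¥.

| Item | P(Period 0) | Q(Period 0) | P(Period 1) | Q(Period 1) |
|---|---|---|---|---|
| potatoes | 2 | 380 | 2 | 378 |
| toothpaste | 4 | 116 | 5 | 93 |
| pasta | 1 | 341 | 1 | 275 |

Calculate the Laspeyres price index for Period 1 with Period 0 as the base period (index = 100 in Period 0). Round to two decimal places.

107.41

Laspeyres price index uses base-period quantities as weights.
ΣP(Period 1)·Q(Period 0) = 2×380 + 5×116 + 1×341 = 760 + 580 + 341 = 1681
ΣP(Period 0)·Q(Period 0) = 2×380 + 4×116 + 1×341 = 760 + 464 + 341 = 1565
Index = 1681 / 1565 × 100 = 107.4121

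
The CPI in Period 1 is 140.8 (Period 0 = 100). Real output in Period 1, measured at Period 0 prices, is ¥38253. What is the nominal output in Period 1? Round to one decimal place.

53860.2

Nominal = Real × (Index/100) = 38253 × (140.8/100)
        = 38253 × 1.408 = 53860.2240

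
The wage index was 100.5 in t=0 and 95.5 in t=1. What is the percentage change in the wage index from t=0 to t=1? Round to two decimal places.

-4.98%

Change = (95.5 − 100.5) / 100.5 × 100
       = -5.0 / 100.5 × 100 = -4.9751%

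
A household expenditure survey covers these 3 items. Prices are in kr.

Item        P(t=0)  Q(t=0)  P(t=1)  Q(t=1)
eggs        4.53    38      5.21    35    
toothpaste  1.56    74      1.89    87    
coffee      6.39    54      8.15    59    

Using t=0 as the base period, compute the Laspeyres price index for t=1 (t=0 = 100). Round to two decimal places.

122.97

Laspeyres price index uses base-period quantities as weights.
ΣP(t=1)·Q(t=0) = 5.21×38 + 1.89×74 + 8.15×54 = 197.98 + 139.86 + 440.1 = 777.94
ΣP(t=0)·Q(t=0) = 4.53×38 + 1.56×74 + 6.39×54 = 172.14 + 115.44 + 345.06 = 632.64
Index = 777.94 / 632.64 × 100 = 122.9672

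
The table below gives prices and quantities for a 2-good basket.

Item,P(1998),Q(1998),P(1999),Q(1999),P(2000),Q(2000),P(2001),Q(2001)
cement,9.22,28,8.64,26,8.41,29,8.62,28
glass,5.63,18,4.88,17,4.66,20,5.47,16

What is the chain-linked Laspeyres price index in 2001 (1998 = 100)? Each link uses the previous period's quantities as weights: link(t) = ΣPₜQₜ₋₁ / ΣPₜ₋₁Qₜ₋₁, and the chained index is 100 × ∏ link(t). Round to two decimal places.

Link 1998→1999:
ΣP(1999)Q(1998) = 8.64×28 + 4.88×18 = 241.92 + 87.84 = 329.76
ΣP(1998)Q(1998) = 9.22×28 + 5.63×18 = 258.16 + 101.34 = 359.5
link = 329.76/359.5 = 0.917274
Link 1999→2000:
ΣP(2000)Q(1999) = 8.41×26 + 4.66×17 = 218.66 + 79.22 = 297.88
ΣP(1999)Q(1999) = 8.64×26 + 4.88×17 = 224.64 + 82.96 = 307.6
link = 297.88/307.6 = 0.968401
Link 2000→2001:
ΣP(2001)Q(2000) = 8.62×29 + 5.47×20 = 249.98 + 109.4 = 359.38
ΣP(2000)Q(2000) = 8.41×29 + 4.66×20 = 243.89 + 93.2 = 337.09
link = 359.38/337.09 = 1.066125
Chained index = 100 × 0.917274 × 0.968401 × 1.066125 = 94.7026

94.70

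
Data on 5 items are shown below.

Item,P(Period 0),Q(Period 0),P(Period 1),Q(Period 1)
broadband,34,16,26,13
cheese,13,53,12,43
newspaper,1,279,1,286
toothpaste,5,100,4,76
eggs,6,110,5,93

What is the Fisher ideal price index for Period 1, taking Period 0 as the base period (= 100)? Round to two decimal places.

85.58

Laspeyres component (base-period weights):
ΣP(Period 1)Q(Period 0) = 26×16 + 12×53 + 1×279 + 4×100 + 5×110 = 416 + 636 + 279 + 400 + 550 = 2281
ΣP(Period 0)Q(Period 0) = 34×16 + 13×53 + 1×279 + 5×100 + 6×110 = 544 + 689 + 279 + 500 + 660 = 2672
L = 2281 / 2672 × 100 = 85.3668
Paasche component (current-period weights):
ΣP(Period 1)Q(Period 1) = 26×13 + 12×43 + 1×286 + 4×76 + 5×93 = 338 + 516 + 286 + 304 + 465 = 1909
ΣP(Period 0)Q(Period 1) = 34×13 + 13×43 + 1×286 + 5×76 + 6×93 = 442 + 559 + 286 + 380 + 558 = 2225
P = 1909 / 2225 × 100 = 85.7978
Fisher = √(L × P) = √(85.3668 × 85.7978) = 85.5820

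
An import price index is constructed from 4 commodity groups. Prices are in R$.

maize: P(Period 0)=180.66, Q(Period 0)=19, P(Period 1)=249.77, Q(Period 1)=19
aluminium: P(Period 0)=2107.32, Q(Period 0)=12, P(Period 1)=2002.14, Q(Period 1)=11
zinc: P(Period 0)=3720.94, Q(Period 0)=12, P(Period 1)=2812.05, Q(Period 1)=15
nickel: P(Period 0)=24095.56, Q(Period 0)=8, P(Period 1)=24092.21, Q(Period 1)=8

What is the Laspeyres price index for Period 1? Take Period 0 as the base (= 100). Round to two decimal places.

Laspeyres price index uses base-period quantities as weights.
ΣP(Period 1)·Q(Period 0) = 249.77×19 + 2002.14×12 + 2812.05×12 + 24092.21×8 = 4745.63 + 24025.68 + 33744.6 + 192737.68 = 255253.59
ΣP(Period 0)·Q(Period 0) = 180.66×19 + 2107.32×12 + 3720.94×12 + 24095.56×8 = 3432.54 + 25287.84 + 44651.28 + 192764.48 = 266136.14
Index = 255253.59 / 266136.14 × 100 = 95.9109

95.91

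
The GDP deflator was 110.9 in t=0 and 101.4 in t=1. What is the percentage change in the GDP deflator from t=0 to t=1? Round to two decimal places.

-8.57%

Change = (101.4 − 110.9) / 110.9 × 100
       = -9.5 / 110.9 × 100 = -8.5663%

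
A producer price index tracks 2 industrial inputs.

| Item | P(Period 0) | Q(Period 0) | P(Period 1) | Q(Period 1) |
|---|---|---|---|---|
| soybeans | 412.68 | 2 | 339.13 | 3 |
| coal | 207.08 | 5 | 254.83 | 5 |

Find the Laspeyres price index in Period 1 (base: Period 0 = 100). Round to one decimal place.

104.9

Laspeyres price index uses base-period quantities as weights.
ΣP(Period 1)·Q(Period 0) = 339.13×2 + 254.83×5 = 678.26 + 1274.15 = 1952.41
ΣP(Period 0)·Q(Period 0) = 412.68×2 + 207.08×5 = 825.36 + 1035.4 = 1860.76
Index = 1952.41 / 1860.76 × 100 = 104.9254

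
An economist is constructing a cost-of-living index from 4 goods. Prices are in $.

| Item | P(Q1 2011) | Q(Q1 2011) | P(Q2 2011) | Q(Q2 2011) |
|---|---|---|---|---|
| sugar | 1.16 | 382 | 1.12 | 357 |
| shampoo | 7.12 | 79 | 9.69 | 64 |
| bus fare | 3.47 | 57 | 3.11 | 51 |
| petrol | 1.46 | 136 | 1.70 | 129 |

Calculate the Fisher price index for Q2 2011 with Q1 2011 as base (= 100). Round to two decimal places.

Laspeyres component (base-period weights):
ΣP(Q2 2011)Q(Q1 2011) = 1.12×382 + 9.69×79 + 3.11×57 + 1.70×136 = 427.84 + 765.51 + 177.27 + 231.2 = 1601.82
ΣP(Q1 2011)Q(Q1 2011) = 1.16×382 + 7.12×79 + 3.47×57 + 1.46×136 = 443.12 + 562.48 + 197.79 + 198.56 = 1401.95
L = 1601.82 / 1401.95 × 100 = 114.2566
Paasche component (current-period weights):
ΣP(Q2 2011)Q(Q2 2011) = 1.12×357 + 9.69×64 + 3.11×51 + 1.70×129 = 399.84 + 620.16 + 158.61 + 219.3 = 1397.91
ΣP(Q1 2011)Q(Q2 2011) = 1.16×357 + 7.12×64 + 3.47×51 + 1.46×129 = 414.12 + 455.68 + 176.97 + 188.34 = 1235.11
P = 1397.91 / 1235.11 × 100 = 113.1810
Fisher = √(L × P) = √(114.2566 × 113.1810) = 113.7175

113.72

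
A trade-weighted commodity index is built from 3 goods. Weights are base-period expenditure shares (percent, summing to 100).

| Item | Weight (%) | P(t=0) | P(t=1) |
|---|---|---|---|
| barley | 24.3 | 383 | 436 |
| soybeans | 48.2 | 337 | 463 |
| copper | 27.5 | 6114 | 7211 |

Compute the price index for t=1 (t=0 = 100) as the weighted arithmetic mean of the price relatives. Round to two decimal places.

126.32

barley: 24.3 × (436/383) = 24.3 × 1.138381 = 27.6627
soybeans: 48.2 × (463/337) = 48.2 × 1.373887 = 66.2214
copper: 27.5 × (7211/6114) = 27.5 × 1.179424 = 32.4342
Index = Σ wᵢ·(p₁ᵢ/p₀ᵢ) = 27.6627 + 66.2214 + 32.4342 = 126.3182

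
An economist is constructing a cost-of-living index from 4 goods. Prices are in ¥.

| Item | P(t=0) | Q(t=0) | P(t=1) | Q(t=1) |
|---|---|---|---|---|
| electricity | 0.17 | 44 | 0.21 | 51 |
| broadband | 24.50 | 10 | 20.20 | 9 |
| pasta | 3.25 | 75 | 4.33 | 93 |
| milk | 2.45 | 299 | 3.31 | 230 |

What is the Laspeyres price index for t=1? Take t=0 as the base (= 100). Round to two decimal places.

Laspeyres price index uses base-period quantities as weights.
ΣP(t=1)·Q(t=0) = 0.21×44 + 20.20×10 + 4.33×75 + 3.31×299 = 9.24 + 202 + 324.75 + 989.69 = 1525.68
ΣP(t=0)·Q(t=0) = 0.17×44 + 24.50×10 + 3.25×75 + 2.45×299 = 7.48 + 245 + 243.75 + 732.55 = 1228.78
Index = 1525.68 / 1228.78 × 100 = 124.1622

124.16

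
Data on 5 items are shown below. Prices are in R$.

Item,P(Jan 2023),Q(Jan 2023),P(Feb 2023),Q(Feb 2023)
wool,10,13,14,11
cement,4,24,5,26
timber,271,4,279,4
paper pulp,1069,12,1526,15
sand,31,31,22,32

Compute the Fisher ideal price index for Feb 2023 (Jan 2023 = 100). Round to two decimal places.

Laspeyres component (base-period weights):
ΣP(Feb 2023)Q(Jan 2023) = 14×13 + 5×24 + 279×4 + 1526×12 + 22×31 = 182 + 120 + 1116 + 18312 + 682 = 20412
ΣP(Jan 2023)Q(Jan 2023) = 10×13 + 4×24 + 271×4 + 1069×12 + 31×31 = 130 + 96 + 1084 + 12828 + 961 = 15099
L = 20412 / 15099 × 100 = 135.1878
Paasche component (current-period weights):
ΣP(Feb 2023)Q(Feb 2023) = 14×11 + 5×26 + 279×4 + 1526×15 + 22×32 = 154 + 130 + 1116 + 22890 + 704 = 24994
ΣP(Jan 2023)Q(Feb 2023) = 10×11 + 4×26 + 271×4 + 1069×15 + 31×32 = 110 + 104 + 1084 + 16035 + 992 = 18325
P = 24994 / 18325 × 100 = 136.3929
Fisher = √(L × P) = √(135.1878 × 136.3929) = 135.7890

135.79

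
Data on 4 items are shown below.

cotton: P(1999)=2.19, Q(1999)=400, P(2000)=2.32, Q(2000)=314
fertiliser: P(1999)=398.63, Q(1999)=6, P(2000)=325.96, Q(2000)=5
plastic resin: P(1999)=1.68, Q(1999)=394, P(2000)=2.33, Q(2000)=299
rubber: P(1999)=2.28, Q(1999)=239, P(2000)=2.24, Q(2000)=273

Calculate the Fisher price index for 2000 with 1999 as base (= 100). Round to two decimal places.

Laspeyres component (base-period weights):
ΣP(2000)Q(1999) = 2.32×400 + 325.96×6 + 2.33×394 + 2.24×239 = 928 + 1955.76 + 918.02 + 535.36 = 4337.14
ΣP(1999)Q(1999) = 2.19×400 + 398.63×6 + 1.68×394 + 2.28×239 = 876 + 2391.78 + 661.92 + 544.92 = 4474.62
L = 4337.14 / 4474.62 × 100 = 96.9276
Paasche component (current-period weights):
ΣP(2000)Q(2000) = 2.32×314 + 325.96×5 + 2.33×299 + 2.24×273 = 728.48 + 1629.8 + 696.67 + 611.52 = 3666.47
ΣP(1999)Q(2000) = 2.19×314 + 398.63×5 + 1.68×299 + 2.28×273 = 687.66 + 1993.15 + 502.32 + 622.44 = 3805.57
P = 3666.47 / 3805.57 × 100 = 96.3448
Fisher = √(L × P) = √(96.9276 × 96.3448) = 96.6358

96.64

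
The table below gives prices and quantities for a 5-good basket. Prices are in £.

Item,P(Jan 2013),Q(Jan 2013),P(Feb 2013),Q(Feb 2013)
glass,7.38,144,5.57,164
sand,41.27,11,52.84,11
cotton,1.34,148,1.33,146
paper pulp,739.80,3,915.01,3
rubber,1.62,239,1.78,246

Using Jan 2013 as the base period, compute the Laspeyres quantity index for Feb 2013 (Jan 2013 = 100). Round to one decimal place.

103.6

Laspeyres quantity index uses base-period prices as weights.
ΣP(Jan 2013)·Q(Feb 2013) = 7.38×164 + 41.27×11 + 1.34×146 + 739.80×3 + 1.62×246 = 1210.32 + 453.97 + 195.64 + 2219.4 + 398.52 = 4477.85
ΣP(Jan 2013)·Q(Jan 2013) = 7.38×144 + 41.27×11 + 1.34×148 + 739.80×3 + 1.62×239 = 1062.72 + 453.97 + 198.32 + 2219.4 + 387.18 = 4321.59
Index = 4477.85 / 4321.59 × 100 = 103.6158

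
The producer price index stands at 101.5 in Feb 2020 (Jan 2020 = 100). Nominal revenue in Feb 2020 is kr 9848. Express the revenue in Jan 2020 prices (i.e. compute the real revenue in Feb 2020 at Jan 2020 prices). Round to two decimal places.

Real = Nominal ÷ (Index/100) = 9848 ÷ (101.5/100)
     = 9848 ÷ 1.015 = 9702.4631

9702.46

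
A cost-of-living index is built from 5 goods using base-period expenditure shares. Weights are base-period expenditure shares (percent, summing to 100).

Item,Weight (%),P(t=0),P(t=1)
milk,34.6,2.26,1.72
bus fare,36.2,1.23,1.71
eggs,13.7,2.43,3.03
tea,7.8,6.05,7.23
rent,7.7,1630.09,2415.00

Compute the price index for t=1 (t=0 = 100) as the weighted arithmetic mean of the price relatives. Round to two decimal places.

114.47

milk: 34.6 × (1.72/2.26) = 34.6 × 0.761062 = 26.3327
bus fare: 36.2 × (1.71/1.23) = 36.2 × 1.390244 = 50.3268
eggs: 13.7 × (3.03/2.43) = 13.7 × 1.246914 = 17.0827
tea: 7.8 × (7.23/6.05) = 7.8 × 1.195041 = 9.3213
rent: 7.7 × (2415.00/1630.09) = 7.7 × 1.481513 = 11.4077
Index = Σ wᵢ·(p₁ᵢ/p₀ᵢ) = 26.3327 + 50.3268 + 17.0827 + 9.3213 + 11.4077 = 114.4713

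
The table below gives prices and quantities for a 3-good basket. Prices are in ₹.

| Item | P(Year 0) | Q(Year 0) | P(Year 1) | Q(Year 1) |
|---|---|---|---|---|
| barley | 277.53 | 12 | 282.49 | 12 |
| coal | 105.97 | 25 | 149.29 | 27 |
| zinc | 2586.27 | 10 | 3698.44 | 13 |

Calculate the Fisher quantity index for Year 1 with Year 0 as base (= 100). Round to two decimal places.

125.43

Laspeyres component (base-period weights):
ΣP(Year 0)Q(Year 1) = 277.53×12 + 105.97×27 + 2586.27×13 = 3330.36 + 2861.19 + 33621.51 = 39813.06
ΣP(Year 0)Q(Year 0) = 277.53×12 + 105.97×25 + 2586.27×10 = 3330.36 + 2649.25 + 25862.7 = 31842.31
L = 39813.06 / 31842.31 × 100 = 125.0319
Paasche component (current-period weights):
ΣP(Year 1)Q(Year 1) = 282.49×12 + 149.29×27 + 3698.44×13 = 3389.88 + 4030.83 + 48079.72 = 55500.43
ΣP(Year 1)Q(Year 0) = 282.49×12 + 149.29×25 + 3698.44×10 = 3389.88 + 3732.25 + 36984.4 = 44106.53
P = 55500.43 / 44106.53 × 100 = 125.8327
Fisher = √(L × P) = √(125.0319 × 125.8327) = 125.4317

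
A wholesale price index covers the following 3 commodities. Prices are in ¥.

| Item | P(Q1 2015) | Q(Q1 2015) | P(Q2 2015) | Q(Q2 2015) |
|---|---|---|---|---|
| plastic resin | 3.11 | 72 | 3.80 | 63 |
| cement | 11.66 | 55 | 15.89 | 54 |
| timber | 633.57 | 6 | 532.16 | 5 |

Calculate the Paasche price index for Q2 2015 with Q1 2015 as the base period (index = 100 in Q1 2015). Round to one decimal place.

Paasche price index uses current-period quantities as weights.
ΣP(Q2 2015)·Q(Q2 2015) = 3.80×63 + 15.89×54 + 532.16×5 = 239.4 + 858.06 + 2660.8 = 3758.26
ΣP(Q1 2015)·Q(Q2 2015) = 3.11×63 + 11.66×54 + 633.57×5 = 195.93 + 629.64 + 3167.85 = 3993.42
Index = 3758.26 / 3993.42 × 100 = 94.1113

94.1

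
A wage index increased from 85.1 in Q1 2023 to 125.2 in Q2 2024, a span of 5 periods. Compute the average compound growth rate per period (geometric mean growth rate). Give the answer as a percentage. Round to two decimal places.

8.03%

Growth factor = (125.2/85.1)^(1/5) = (1.471210)^(1/5) = 1.080277
Growth rate = 1.080277 − 1 = 0.080277 = 8.0277%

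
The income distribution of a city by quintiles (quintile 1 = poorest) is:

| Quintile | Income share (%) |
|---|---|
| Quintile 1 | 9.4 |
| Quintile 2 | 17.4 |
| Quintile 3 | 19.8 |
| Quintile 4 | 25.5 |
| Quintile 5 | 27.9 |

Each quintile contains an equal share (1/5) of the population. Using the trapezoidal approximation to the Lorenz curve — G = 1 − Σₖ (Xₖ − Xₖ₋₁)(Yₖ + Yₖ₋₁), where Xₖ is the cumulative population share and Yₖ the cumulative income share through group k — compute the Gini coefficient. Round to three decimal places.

Cumulative income shares Yₖ: 0.0940, 0.2680, 0.4660, 0.7210, 1.0000
Σ (Xₖ−Xₖ₋₁)(Yₖ+Yₖ₋₁) = (1/5)(0.0940+0.0000) + (1/5)(0.2680+0.0940) + (1/5)(0.4660+0.2680) + (1/5)(0.7210+0.4660) + (1/5)(1.0000+0.7210)
  = 0.0188 + 0.0724 + 0.1468 + 0.2374 + 0.3442 = 0.8196
G = 1 − 0.8196 = 0.1804

0.180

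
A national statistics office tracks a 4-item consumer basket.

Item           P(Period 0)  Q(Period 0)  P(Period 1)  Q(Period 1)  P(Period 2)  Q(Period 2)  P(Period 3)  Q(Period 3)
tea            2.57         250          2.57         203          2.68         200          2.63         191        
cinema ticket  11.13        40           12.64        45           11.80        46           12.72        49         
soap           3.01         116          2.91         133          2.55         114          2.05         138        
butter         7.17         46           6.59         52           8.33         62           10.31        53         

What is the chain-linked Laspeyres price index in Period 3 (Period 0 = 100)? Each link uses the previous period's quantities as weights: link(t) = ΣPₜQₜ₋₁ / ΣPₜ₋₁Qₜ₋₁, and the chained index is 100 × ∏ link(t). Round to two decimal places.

Link Period 0→Period 1:
ΣP(Period 1)Q(Period 0) = 2.57×250 + 12.64×40 + 2.91×116 + 6.59×46 = 642.5 + 505.6 + 337.56 + 303.14 = 1788.8
ΣP(Period 0)Q(Period 0) = 2.57×250 + 11.13×40 + 3.01×116 + 7.17×46 = 642.5 + 445.2 + 349.16 + 329.82 = 1766.68
link = 1788.8/1766.68 = 1.012521
Link Period 1→Period 2:
ΣP(Period 2)Q(Period 1) = 2.68×203 + 11.80×45 + 2.55×133 + 8.33×52 = 544.04 + 531 + 339.15 + 433.16 = 1847.35
ΣP(Period 1)Q(Period 1) = 2.57×203 + 12.64×45 + 2.91×133 + 6.59×52 = 521.71 + 568.8 + 387.03 + 342.68 = 1820.22
link = 1847.35/1820.22 = 1.014905
Link Period 2→Period 3:
ΣP(Period 3)Q(Period 2) = 2.63×200 + 12.72×46 + 2.05×114 + 10.31×62 = 526 + 585.12 + 233.7 + 639.22 = 1984.04
ΣP(Period 2)Q(Period 2) = 2.68×200 + 11.80×46 + 2.55×114 + 8.33×62 = 536 + 542.8 + 290.7 + 516.46 = 1885.96
link = 1984.04/1885.96 = 1.052005
Chained index = 100 × 1.012521 × 1.014905 × 1.052005 = 108.1053

108.11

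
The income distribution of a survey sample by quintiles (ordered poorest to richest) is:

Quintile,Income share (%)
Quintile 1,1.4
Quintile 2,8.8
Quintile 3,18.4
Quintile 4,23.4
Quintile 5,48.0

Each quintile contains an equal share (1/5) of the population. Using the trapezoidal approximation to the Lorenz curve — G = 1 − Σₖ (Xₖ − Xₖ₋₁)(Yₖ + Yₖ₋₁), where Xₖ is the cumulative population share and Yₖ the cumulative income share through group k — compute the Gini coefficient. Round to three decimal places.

Cumulative income shares Yₖ: 0.0140, 0.1020, 0.2860, 0.5200, 1.0000
Σ (Xₖ−Xₖ₋₁)(Yₖ+Yₖ₋₁) = (1/5)(0.0140+0.0000) + (1/5)(0.1020+0.0140) + (1/5)(0.2860+0.1020) + (1/5)(0.5200+0.2860) + (1/5)(1.0000+0.5200)
  = 0.0028 + 0.0232 + 0.0776 + 0.1612 + 0.3040 = 0.5688
G = 1 − 0.5688 = 0.4312

0.431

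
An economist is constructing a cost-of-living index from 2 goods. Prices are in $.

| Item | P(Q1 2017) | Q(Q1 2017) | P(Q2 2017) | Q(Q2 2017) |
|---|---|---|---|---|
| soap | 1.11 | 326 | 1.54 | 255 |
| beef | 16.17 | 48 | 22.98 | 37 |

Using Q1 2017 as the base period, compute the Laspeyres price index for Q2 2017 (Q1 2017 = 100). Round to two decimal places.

Laspeyres price index uses base-period quantities as weights.
ΣP(Q2 2017)·Q(Q1 2017) = 1.54×326 + 22.98×48 = 502.04 + 1103.04 = 1605.08
ΣP(Q1 2017)·Q(Q1 2017) = 1.11×326 + 16.17×48 = 361.86 + 776.16 = 1138.02
Index = 1605.08 / 1138.02 × 100 = 141.0415

141.04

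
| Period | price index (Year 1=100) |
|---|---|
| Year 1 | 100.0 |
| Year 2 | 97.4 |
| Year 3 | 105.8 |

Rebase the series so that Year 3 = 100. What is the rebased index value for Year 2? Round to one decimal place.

Rebased(Year 2) = 97.4 / 105.8 × 100 = 92.0605

92.1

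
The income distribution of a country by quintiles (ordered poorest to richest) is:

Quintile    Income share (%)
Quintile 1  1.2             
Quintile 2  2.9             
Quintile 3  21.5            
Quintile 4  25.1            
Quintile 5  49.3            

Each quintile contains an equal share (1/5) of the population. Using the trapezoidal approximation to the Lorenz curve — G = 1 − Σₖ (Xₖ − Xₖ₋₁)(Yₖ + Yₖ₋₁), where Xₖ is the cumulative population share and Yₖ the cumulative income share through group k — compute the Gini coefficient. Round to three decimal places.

Cumulative income shares Yₖ: 0.0120, 0.0410, 0.2560, 0.5070, 1.0000
Σ (Xₖ−Xₖ₋₁)(Yₖ+Yₖ₋₁) = (1/5)(0.0120+0.0000) + (1/5)(0.0410+0.0120) + (1/5)(0.2560+0.0410) + (1/5)(0.5070+0.2560) + (1/5)(1.0000+0.5070)
  = 0.0024 + 0.0106 + 0.0594 + 0.1526 + 0.3014 = 0.5264
G = 1 − 0.5264 = 0.4736

0.474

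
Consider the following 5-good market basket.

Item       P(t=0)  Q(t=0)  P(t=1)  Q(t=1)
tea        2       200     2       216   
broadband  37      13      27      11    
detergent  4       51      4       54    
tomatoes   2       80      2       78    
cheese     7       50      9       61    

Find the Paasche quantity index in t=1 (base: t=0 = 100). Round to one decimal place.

Paasche quantity index uses current-period prices as weights.
ΣP(t=1)·Q(t=1) = 2×216 + 27×11 + 4×54 + 2×78 + 9×61 = 432 + 297 + 216 + 156 + 549 = 1650
ΣP(t=1)·Q(t=0) = 2×200 + 27×13 + 4×51 + 2×80 + 9×50 = 400 + 351 + 204 + 160 + 450 = 1565
Index = 1650 / 1565 × 100 = 105.4313

105.4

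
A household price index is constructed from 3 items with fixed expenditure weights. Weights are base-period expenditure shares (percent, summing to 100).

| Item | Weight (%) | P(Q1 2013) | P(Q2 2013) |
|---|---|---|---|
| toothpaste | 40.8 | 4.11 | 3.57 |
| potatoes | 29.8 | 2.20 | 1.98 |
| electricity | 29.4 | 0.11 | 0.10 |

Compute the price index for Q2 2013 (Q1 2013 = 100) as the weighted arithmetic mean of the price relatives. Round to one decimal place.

89.0

toothpaste: 40.8 × (3.57/4.11) = 40.8 × 0.868613 = 35.4394
potatoes: 29.8 × (1.98/2.20) = 29.8 × 0.900000 = 26.8200
electricity: 29.4 × (0.10/0.11) = 29.4 × 0.909091 = 26.7273
Index = Σ wᵢ·(p₁ᵢ/p₀ᵢ) = 35.4394 + 26.8200 + 26.7273 = 88.9867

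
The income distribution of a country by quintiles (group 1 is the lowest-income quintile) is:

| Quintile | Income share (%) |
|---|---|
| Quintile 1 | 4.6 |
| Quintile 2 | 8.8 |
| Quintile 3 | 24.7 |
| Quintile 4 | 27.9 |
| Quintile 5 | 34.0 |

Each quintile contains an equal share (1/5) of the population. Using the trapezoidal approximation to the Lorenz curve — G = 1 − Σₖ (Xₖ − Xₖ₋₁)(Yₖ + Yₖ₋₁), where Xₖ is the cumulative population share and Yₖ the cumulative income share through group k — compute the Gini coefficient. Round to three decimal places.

Cumulative income shares Yₖ: 0.0460, 0.1340, 0.3810, 0.6600, 1.0000
Σ (Xₖ−Xₖ₋₁)(Yₖ+Yₖ₋₁) = (1/5)(0.0460+0.0000) + (1/5)(0.1340+0.0460) + (1/5)(0.3810+0.1340) + (1/5)(0.6600+0.3810) + (1/5)(1.0000+0.6600)
  = 0.0092 + 0.0360 + 0.1030 + 0.2082 + 0.3320 = 0.6884
G = 1 − 0.6884 = 0.3116

0.312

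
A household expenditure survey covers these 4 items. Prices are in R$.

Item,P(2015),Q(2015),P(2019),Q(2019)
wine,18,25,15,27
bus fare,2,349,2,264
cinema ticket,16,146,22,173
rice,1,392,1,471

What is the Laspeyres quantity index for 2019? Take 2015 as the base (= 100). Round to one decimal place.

Laspeyres quantity index uses base-period prices as weights.
ΣP(2015)·Q(2019) = 18×27 + 2×264 + 16×173 + 1×471 = 486 + 528 + 2768 + 471 = 4253
ΣP(2015)·Q(2015) = 18×25 + 2×349 + 16×146 + 1×392 = 450 + 698 + 2336 + 392 = 3876
Index = 4253 / 3876 × 100 = 109.7265

109.7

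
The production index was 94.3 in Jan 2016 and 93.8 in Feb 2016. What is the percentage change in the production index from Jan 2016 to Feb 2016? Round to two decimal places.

-0.53%

Change = (93.8 − 94.3) / 94.3 × 100
       = -0.5 / 94.3 × 100 = -0.5302%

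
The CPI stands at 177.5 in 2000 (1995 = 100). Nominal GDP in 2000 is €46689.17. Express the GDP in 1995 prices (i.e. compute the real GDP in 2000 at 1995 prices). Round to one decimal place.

Real = Nominal ÷ (Index/100) = 46689.17 ÷ (177.5/100)
     = 46689.17 ÷ 1.775 = 26303.7577

26303.8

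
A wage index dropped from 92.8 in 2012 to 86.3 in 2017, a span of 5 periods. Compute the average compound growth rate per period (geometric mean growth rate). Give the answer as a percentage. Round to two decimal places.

Growth factor = (86.3/92.8)^(1/5) = (0.929957)^(1/5) = 0.985582
Growth rate = 0.985582 − 1 = -0.014418 = -1.4418%

-1.44%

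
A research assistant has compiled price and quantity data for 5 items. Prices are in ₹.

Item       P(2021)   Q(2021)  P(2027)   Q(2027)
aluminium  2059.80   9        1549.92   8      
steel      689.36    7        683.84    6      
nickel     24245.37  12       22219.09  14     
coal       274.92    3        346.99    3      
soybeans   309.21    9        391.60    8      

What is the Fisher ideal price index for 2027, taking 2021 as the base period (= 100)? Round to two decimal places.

91.25

Laspeyres component (base-period weights):
ΣP(2027)Q(2021) = 1549.92×9 + 683.84×7 + 22219.09×12 + 346.99×3 + 391.60×9 = 13949.28 + 4786.88 + 266629.08 + 1040.97 + 3524.4 = 289930.61
ΣP(2021)Q(2021) = 2059.80×9 + 689.36×7 + 24245.37×12 + 274.92×3 + 309.21×9 = 18538.2 + 4825.52 + 290944.44 + 824.76 + 2782.89 = 317915.81
L = 289930.61 / 317915.81 × 100 = 91.1973
Paasche component (current-period weights):
ΣP(2027)Q(2027) = 1549.92×8 + 683.84×6 + 22219.09×14 + 346.99×3 + 391.60×8 = 12399.36 + 4103.04 + 311067.26 + 1040.97 + 3132.8 = 331743.43
ΣP(2021)Q(2027) = 2059.80×8 + 689.36×6 + 24245.37×14 + 274.92×3 + 309.21×8 = 16478.4 + 4136.16 + 339435.18 + 824.76 + 2473.68 = 363348.18
P = 331743.43 / 363348.18 × 100 = 91.3018
Fisher = √(L × P) = √(91.1973 × 91.3018) = 91.2495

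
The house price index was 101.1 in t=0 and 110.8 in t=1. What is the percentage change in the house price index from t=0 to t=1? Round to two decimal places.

Change = (110.8 − 101.1) / 101.1 × 100
       = 9.7 / 101.1 × 100 = 9.5945%

9.59%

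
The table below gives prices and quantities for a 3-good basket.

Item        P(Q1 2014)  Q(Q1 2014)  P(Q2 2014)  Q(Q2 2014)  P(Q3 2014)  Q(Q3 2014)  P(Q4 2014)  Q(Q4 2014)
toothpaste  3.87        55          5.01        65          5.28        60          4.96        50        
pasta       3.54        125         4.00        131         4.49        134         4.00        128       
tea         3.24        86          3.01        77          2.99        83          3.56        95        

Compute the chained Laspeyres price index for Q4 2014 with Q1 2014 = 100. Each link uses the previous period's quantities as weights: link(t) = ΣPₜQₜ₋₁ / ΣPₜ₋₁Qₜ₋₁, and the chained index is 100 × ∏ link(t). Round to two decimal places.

115.14

Link Q1 2014→Q2 2014:
ΣP(Q2 2014)Q(Q1 2014) = 5.01×55 + 4.00×125 + 3.01×86 = 275.55 + 500 + 258.86 = 1034.41
ΣP(Q1 2014)Q(Q1 2014) = 3.87×55 + 3.54×125 + 3.24×86 = 212.85 + 442.5 + 278.64 = 933.99
link = 1034.41/933.99 = 1.107517
Link Q2 2014→Q3 2014:
ΣP(Q3 2014)Q(Q2 2014) = 5.28×65 + 4.49×131 + 2.99×77 = 343.2 + 588.19 + 230.23 = 1161.62
ΣP(Q2 2014)Q(Q2 2014) = 5.01×65 + 4.00×131 + 3.01×77 = 325.65 + 524 + 231.77 = 1081.42
link = 1161.62/1081.42 = 1.074162
Link Q3 2014→Q4 2014:
ΣP(Q4 2014)Q(Q3 2014) = 4.96×60 + 4.00×134 + 3.56×83 = 297.6 + 536 + 295.48 = 1129.08
ΣP(Q3 2014)Q(Q3 2014) = 5.28×60 + 4.49×134 + 2.99×83 = 316.8 + 601.66 + 248.17 = 1166.63
link = 1129.08/1166.63 = 0.967813
Chained index = 100 × 1.107517 × 1.074162 × 0.967813 = 115.1362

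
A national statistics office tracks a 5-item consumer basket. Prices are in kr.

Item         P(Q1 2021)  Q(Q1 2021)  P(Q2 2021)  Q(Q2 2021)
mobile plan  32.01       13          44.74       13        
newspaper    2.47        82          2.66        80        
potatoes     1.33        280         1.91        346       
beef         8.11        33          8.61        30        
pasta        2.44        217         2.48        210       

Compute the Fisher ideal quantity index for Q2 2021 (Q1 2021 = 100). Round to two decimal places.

Laspeyres component (base-period weights):
ΣP(Q1 2021)Q(Q2 2021) = 32.01×13 + 2.47×80 + 1.33×346 + 8.11×30 + 2.44×210 = 416.13 + 197.6 + 460.18 + 243.3 + 512.4 = 1829.61
ΣP(Q1 2021)Q(Q1 2021) = 32.01×13 + 2.47×82 + 1.33×280 + 8.11×33 + 2.44×217 = 416.13 + 202.54 + 372.4 + 267.63 + 529.48 = 1788.18
L = 1829.61 / 1788.18 × 100 = 102.3169
Paasche component (current-period weights):
ΣP(Q2 2021)Q(Q2 2021) = 44.74×13 + 2.66×80 + 1.91×346 + 8.61×30 + 2.48×210 = 581.62 + 212.8 + 660.86 + 258.3 + 520.8 = 2234.38
ΣP(Q2 2021)Q(Q1 2021) = 44.74×13 + 2.66×82 + 1.91×280 + 8.61×33 + 2.48×217 = 581.62 + 218.12 + 534.8 + 284.13 + 538.16 = 2156.83
P = 2234.38 / 2156.83 × 100 = 103.5956
Fisher = √(L × P) = √(102.3169 × 103.5956) = 102.9542

102.95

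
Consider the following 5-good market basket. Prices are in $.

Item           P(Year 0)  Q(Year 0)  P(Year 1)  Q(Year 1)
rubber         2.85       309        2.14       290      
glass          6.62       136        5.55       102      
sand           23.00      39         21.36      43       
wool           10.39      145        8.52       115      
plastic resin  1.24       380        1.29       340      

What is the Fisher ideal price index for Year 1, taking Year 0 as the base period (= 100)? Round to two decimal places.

Laspeyres component (base-period weights):
ΣP(Year 1)Q(Year 0) = 2.14×309 + 5.55×136 + 21.36×39 + 8.52×145 + 1.29×380 = 661.26 + 754.8 + 833.04 + 1235.4 + 490.2 = 3974.7
ΣP(Year 0)Q(Year 0) = 2.85×309 + 6.62×136 + 23.00×39 + 10.39×145 + 1.24×380 = 880.65 + 900.32 + 897 + 1506.55 + 471.2 = 4655.72
L = 3974.7 / 4655.72 × 100 = 85.3724
Paasche component (current-period weights):
ΣP(Year 1)Q(Year 1) = 2.14×290 + 5.55×102 + 21.36×43 + 8.52×115 + 1.29×340 = 620.6 + 566.1 + 918.48 + 979.8 + 438.6 = 3523.58
ΣP(Year 0)Q(Year 1) = 2.85×290 + 6.62×102 + 23.00×43 + 10.39×115 + 1.24×340 = 826.5 + 675.24 + 989 + 1194.85 + 421.6 = 4107.19
P = 3523.58 / 4107.19 × 100 = 85.7905
Fisher = √(L × P) = √(85.3724 × 85.7905) = 85.5812

85.58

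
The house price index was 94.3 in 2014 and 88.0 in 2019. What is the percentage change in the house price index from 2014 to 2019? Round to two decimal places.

-6.68%

Change = (88.0 − 94.3) / 94.3 × 100
       = -6.3 / 94.3 × 100 = -6.6808%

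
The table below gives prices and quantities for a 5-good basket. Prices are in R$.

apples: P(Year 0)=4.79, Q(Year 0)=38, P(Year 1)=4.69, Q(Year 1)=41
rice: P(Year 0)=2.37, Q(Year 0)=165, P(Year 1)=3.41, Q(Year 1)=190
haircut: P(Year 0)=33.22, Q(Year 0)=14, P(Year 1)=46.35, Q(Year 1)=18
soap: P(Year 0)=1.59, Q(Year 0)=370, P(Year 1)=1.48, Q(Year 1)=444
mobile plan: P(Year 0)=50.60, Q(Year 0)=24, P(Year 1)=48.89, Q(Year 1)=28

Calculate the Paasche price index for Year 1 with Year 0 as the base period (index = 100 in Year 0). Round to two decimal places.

Paasche price index uses current-period quantities as weights.
ΣP(Year 1)·Q(Year 1) = 4.69×41 + 3.41×190 + 46.35×18 + 1.48×444 + 48.89×28 = 192.29 + 647.9 + 834.3 + 657.12 + 1368.92 = 3700.53
ΣP(Year 0)·Q(Year 1) = 4.79×41 + 2.37×190 + 33.22×18 + 1.59×444 + 50.60×28 = 196.39 + 450.3 + 597.96 + 705.96 + 1416.8 = 3367.41
Index = 3700.53 / 3367.41 × 100 = 109.8925

109.89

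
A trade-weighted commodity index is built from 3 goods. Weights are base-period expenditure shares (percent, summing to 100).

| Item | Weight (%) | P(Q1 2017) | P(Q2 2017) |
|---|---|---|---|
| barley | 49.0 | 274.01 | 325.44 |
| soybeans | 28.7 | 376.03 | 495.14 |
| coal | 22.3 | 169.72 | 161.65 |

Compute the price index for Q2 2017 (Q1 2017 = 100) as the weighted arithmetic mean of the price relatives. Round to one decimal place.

barley: 49.0 × (325.44/274.01) = 49.0 × 1.187694 = 58.1970
soybeans: 28.7 × (495.14/376.03) = 28.7 × 1.316757 = 37.7909
coal: 22.3 × (161.65/169.72) = 22.3 × 0.952451 = 21.2397
Index = Σ wᵢ·(p₁ᵢ/p₀ᵢ) = 58.1970 + 37.7909 + 21.2397 = 117.2276

117.2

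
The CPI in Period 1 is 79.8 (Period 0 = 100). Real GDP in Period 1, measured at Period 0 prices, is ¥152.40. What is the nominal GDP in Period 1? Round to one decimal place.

121.6

Nominal = Real × (Index/100) = 152.40 × (79.8/100)
        = 152.40 × 0.798 = 121.6152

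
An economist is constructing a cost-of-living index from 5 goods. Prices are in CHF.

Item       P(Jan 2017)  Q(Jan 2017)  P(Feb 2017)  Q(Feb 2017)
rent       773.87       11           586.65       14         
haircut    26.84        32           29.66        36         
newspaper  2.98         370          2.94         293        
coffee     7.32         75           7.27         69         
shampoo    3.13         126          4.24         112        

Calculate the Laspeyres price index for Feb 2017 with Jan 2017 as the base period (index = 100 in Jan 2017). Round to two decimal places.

83.82

Laspeyres price index uses base-period quantities as weights.
ΣP(Feb 2017)·Q(Jan 2017) = 586.65×11 + 29.66×32 + 2.94×370 + 7.27×75 + 4.24×126 = 6453.15 + 949.12 + 1087.8 + 545.25 + 534.24 = 9569.56
ΣP(Jan 2017)·Q(Jan 2017) = 773.87×11 + 26.84×32 + 2.98×370 + 7.32×75 + 3.13×126 = 8512.57 + 858.88 + 1102.6 + 549 + 394.38 = 11417.43
Index = 9569.56 / 11417.43 × 100 = 83.8154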